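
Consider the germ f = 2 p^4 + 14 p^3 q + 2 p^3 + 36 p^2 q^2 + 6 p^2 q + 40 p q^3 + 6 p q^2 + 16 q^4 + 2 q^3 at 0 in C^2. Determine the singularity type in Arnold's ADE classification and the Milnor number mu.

The Hessian of f at 0 is [[0, 0], [0, 0]] with rank 0, so corank 2. A Groebner basis of the Jacobian ideal J(f) in C{p,q} is {3*p^2 + 6*p*q + q^4 + q^3 + 3*q^2, p^3 + 9*p^2 + 18*p*q + 4*q^3 + 9*q^2, p^2*q - 5*p^2 - 10*p*q - 8*q^3/3 - 5*q^2, 2*p^2 + p*q^2 + 4*p*q + 5*q^3/3 + 2*q^2}; counting standard monomials gives mu = 7. Corank 2; j^3 = 2*(p + q)^3 is a perfect cube, so E-series; the 4-jet and mu = 7 give E_7.

Type E_7, Milnor number mu = 7.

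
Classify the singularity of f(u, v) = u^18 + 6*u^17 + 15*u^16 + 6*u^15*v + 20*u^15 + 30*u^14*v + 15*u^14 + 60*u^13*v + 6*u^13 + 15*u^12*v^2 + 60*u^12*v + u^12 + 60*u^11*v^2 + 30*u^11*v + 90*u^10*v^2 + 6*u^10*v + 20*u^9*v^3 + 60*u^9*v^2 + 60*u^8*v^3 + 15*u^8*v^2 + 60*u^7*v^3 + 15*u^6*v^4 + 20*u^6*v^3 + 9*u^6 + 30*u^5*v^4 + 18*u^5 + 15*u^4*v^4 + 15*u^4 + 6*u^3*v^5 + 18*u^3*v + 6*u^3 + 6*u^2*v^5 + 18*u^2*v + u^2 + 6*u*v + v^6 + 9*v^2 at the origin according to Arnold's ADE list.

A5

The Hessian of f at 0 has rank 1. Corank 1: A-series; mu = 5 gives A_5.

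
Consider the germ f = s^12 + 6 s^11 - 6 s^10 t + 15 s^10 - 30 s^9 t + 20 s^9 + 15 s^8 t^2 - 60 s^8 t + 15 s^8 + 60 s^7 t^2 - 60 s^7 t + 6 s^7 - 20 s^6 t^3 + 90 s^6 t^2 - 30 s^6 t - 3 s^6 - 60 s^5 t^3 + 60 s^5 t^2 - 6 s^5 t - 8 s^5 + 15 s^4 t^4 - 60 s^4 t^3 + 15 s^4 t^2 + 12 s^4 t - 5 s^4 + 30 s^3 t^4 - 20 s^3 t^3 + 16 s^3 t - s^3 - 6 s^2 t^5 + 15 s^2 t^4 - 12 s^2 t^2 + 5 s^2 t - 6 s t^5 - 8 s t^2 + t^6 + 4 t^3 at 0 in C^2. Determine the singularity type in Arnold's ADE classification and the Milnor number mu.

Type D7, Milnor number mu = 7.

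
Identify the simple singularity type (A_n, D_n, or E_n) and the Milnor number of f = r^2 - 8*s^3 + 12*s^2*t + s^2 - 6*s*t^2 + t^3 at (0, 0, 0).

The Hessian of f at 0 is [[2, 0, 0], [0, 0, 0], [0, 0, 2]] with rank 2, so corank 1. A Groebner basis of the Jacobian ideal J(f) in C{s,t,r} is {t^2, s, r}; counting standard monomials gives mu = 2. Corank 1: A-series; mu = 2 gives A_2.

Type A2, Milnor number mu = 2.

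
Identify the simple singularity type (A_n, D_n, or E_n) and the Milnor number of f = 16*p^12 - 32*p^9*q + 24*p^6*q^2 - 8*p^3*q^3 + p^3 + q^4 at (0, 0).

Type E_{6}, Milnor number mu = 6.

The Hessian of f at 0 has rank 0. Corank 2; j^3 = p^3 is a perfect cube, so E-series; the 4-jet and mu = 6 give E_6.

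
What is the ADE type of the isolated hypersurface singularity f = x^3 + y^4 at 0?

The Hessian of f at 0 has rank 0. Corank 2; j^3 = x^3 is a perfect cube, so E-series; the 4-jet and mu = 6 give E_6.

E6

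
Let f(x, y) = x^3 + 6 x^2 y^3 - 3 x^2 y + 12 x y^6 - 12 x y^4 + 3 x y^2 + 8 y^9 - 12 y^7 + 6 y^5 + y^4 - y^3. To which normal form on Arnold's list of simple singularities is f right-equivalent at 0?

The Hessian of f at 0 has rank 0. Corank 2; j^3 = (x - y)^3 is a perfect cube, so E-series; the 4-jet and mu = 6 give E_6.

E6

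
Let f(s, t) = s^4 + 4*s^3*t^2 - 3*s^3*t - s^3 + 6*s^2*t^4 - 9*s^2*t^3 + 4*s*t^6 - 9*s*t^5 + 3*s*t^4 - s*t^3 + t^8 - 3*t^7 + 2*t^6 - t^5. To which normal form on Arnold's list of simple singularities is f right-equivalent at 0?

E_7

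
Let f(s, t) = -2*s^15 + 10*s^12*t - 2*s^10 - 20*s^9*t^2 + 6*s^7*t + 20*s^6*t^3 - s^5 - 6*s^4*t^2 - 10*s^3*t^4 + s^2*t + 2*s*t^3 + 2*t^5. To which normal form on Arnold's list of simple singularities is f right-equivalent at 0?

The Hessian of f at 0 has rank 0. Corank 2; j^3 = s^2*t has shape L^2 M (L != M), so D-series; mu = 6 gives D_6.

D6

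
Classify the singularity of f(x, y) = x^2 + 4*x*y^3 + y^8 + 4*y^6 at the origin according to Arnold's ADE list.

A7

The Hessian of f at 0 has rank 1. Corank 1: A-series; mu = 7 gives A_7.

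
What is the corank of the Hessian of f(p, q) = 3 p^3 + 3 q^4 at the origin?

2

The Hessian at 0 is [[0, 0], [0, 0]] of rank 0; hence corank 2.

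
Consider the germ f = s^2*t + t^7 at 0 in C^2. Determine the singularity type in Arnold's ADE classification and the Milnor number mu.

Type D8, Milnor number mu = 8.

The Hessian of f at 0 has rank 0. Corank 2; j^3 = s^2*t has shape L^2 M (L != M), so D-series; mu = 8 gives D_8.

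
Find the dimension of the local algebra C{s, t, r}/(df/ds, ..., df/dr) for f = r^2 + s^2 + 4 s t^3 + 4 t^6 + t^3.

2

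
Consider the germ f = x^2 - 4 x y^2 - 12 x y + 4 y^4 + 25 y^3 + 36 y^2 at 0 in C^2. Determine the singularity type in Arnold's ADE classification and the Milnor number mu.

Type A_2, Milnor number mu = 2.

The Hessian of f at 0 is [[2, -12], [-12, 72]] with rank 1, so corank 1. A Groebner basis of the Jacobian ideal J(f) in C{x,y} is {y^2, x - 6*y}; counting standard monomials gives mu = 2. Corank 1: A-series; mu = 2 gives A_2.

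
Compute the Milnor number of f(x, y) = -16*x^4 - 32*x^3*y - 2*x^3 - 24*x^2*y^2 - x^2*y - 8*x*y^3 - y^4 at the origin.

The Hessian of f at 0 is [[0, 0], [0, 0]] with rank 0, so corank 2. A Groebner basis of the Jacobian ideal J(f) in C{x,y} is {x*y^2, -x*y/8 + y^3, x^2 + x*y/2}; counting standard monomials gives mu = 5. Corank 2; j^3 = -x^2*(2*x + y) has shape L^2 M (L != M), so D-series; mu = 5 gives D_5.

5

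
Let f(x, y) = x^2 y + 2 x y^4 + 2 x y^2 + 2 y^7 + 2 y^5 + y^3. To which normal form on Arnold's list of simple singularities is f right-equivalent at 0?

The Hessian of f at 0 is [[0, 0], [0, 0]] with rank 0, so corank 2. A Groebner basis of the Jacobian ideal J(f) in C{x,y} is {-x^2/6 + x*y^3 - 4*x*y/3 - 7*y^2/6, x*y + y^4 + y^2, x^3 - 3*x*y^2 - 2*y^3, x^2*y + 2*x*y^2 + y^3}; counting standard monomials gives mu = 8. Corank 2; j^3 = y*(x + y)^2 has shape L^2 M (L != M), so D-series; mu = 8 gives D_8.

D8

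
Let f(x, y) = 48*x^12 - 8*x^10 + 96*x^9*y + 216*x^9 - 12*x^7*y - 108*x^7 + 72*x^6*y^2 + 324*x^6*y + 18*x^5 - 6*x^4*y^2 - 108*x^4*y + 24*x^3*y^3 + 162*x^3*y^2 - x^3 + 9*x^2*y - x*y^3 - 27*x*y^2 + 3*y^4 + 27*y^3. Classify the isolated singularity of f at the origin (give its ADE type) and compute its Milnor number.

The Hessian of f at 0 is [[0, 0], [0, 0]] with rank 0, so corank 2. A Groebner basis of the Jacobian ideal J(f) in C{x,y} is {x^3 - 9*x^2*y - 162*x^2 + 972*x*y - 1458*y^2, 9*x^2 + x*y^2 - 54*x*y + 81*y^2, 3*x^2 - 18*x*y + y^3 + 27*y^2}; counting standard monomials gives mu = 7. Corank 2; j^3 = -(x - 3*y)^3 is a perfect cube, so E-series; the 4-jet and mu = 7 give E_7.

Type E7, Milnor number mu = 7.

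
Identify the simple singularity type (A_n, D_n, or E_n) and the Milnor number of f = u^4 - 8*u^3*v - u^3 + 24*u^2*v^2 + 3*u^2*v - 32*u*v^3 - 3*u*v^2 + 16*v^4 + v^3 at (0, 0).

Type E6, Milnor number mu = 6.

The Hessian of f at 0 has rank 0. Corank 2; j^3 = -(u - v)^3 is a perfect cube, so E-series; the 4-jet and mu = 6 give E_6.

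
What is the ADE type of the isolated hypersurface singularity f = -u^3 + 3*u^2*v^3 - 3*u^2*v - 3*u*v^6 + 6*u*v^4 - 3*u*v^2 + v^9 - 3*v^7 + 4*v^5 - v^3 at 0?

The Hessian of f at 0 has rank 0. Corank 2; j^3 = -(u + v)^3 is a perfect cube, so E-series; the 5-jet and mu = 8 give E_8.

E_8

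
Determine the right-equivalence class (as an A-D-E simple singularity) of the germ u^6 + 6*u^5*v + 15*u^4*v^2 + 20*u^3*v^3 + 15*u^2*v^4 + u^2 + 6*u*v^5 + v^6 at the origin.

The Hessian of f at 0 has rank 1. Corank 1: A-series; mu = 5 gives A_5.

A_{5}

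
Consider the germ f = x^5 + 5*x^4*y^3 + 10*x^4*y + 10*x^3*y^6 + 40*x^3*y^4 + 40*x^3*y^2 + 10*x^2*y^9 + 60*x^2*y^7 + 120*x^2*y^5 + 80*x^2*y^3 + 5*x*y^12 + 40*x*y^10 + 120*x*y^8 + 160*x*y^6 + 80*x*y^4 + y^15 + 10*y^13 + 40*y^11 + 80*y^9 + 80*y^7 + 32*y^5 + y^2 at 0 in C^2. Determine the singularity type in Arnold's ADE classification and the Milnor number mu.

Type A_{4}, Milnor number mu = 4.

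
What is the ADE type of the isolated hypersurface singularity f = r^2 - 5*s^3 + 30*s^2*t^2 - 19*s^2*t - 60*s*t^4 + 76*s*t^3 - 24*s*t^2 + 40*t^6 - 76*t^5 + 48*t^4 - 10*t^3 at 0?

The Hessian of f at 0 is [[0, 0, 0], [0, 0, 0], [0, 0, 2]] with rank 1, so corank 2. A Groebner basis of the Jacobian ideal J(f) in C{s,t,r} is {t^3, s^2 - 6*t^2, s*t + 3*t^2, r}; counting standard monomials gives mu = 4. Corank 2; j^3 = -(s + t)*(5*s^2 + 14*s*t + 10*t^2) splits into three distinct lines over C (the quadratic factor has nonzero discriminant), so D_4.

D_4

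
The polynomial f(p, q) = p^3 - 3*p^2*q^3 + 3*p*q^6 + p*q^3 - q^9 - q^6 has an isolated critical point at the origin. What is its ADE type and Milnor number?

The Hessian of f at 0 has rank 0. Corank 2; j^3 = p^3 is a perfect cube, so E-series; the 4-jet and mu = 7 give E_7.

Type E7, Milnor number mu = 7.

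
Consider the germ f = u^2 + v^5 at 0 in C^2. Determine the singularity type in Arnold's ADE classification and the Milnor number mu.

Type A4, Milnor number mu = 4.

The Hessian of f at 0 has rank 1. Corank 1: A-series; mu = 4 gives A_4.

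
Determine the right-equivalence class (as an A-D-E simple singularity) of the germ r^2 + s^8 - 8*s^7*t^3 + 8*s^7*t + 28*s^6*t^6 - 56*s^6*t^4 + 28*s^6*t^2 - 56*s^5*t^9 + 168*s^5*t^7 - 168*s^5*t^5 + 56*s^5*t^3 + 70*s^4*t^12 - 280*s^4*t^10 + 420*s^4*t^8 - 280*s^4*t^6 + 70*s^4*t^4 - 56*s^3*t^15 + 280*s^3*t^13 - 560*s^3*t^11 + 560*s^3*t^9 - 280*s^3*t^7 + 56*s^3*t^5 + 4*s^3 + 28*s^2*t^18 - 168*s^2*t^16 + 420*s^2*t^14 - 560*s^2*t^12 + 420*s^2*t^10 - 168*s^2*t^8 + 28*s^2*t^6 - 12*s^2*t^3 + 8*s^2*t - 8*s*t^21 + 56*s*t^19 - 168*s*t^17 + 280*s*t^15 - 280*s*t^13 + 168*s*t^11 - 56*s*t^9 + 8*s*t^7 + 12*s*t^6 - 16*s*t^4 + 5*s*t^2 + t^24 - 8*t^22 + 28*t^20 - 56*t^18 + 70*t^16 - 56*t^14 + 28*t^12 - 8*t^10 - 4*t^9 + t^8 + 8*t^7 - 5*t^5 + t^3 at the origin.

D_9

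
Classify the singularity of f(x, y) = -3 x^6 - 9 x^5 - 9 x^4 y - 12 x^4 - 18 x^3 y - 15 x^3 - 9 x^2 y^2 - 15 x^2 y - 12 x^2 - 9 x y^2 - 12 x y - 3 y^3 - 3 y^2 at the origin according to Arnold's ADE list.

The Hessian of f at 0 is [[-24, -12], [-12, -6]] with rank 1, so corank 1. A Groebner basis of the Jacobian ideal J(f) in C{x,y} is {y^2, x + y/2}; counting standard monomials gives mu = 2. Corank 1: A-series; mu = 2 gives A_2.

A_{2}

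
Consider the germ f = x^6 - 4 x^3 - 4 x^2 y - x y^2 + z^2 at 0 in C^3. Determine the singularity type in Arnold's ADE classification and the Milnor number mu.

Type D_{7}, Milnor number mu = 7.

The Hessian of f at 0 is [[0, 0, 0], [0, 0, 0], [0, 0, 2]] with rank 1, so corank 2. A Groebner basis of the Jacobian ideal J(f) in C{x,y,z} is {32*x*y/3 + y^5 + 16*y^2/3, x*y^2 + y^3/2, x^2 + x*y/2, z}; counting standard monomials gives mu = 7. Corank 2; j^3 = -x*(2*x + y)^2 has shape L^2 M (L != M), so D-series; mu = 7 gives D_7.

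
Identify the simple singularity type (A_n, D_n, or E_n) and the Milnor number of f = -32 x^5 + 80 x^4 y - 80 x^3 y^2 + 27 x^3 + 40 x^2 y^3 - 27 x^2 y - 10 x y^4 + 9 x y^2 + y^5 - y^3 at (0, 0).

The Hessian of f at 0 has rank 0. Corank 2; j^3 = (3*x - y)^3 is a perfect cube, so E-series; the 5-jet and mu = 8 give E_8.

Type E8, Milnor number mu = 8.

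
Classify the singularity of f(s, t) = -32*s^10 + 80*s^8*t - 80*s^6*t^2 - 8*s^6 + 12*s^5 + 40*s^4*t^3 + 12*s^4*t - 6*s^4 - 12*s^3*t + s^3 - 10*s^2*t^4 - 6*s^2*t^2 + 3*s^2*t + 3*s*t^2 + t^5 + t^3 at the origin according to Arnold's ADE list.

The Hessian of f at 0 has rank 0. Corank 2; j^3 = (s + t)^3 is a perfect cube, so E-series; the 5-jet and mu = 8 give E_8.

E_8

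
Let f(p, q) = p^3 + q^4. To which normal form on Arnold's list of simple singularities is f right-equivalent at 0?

The Hessian of f at 0 has rank 0. Corank 2; j^3 = p^3 is a perfect cube, so E-series; the 4-jet and mu = 6 give E_6.

E6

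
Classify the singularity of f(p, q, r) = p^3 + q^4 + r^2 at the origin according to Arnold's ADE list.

E_6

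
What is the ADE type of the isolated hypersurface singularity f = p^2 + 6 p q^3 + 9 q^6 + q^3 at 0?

A_{2}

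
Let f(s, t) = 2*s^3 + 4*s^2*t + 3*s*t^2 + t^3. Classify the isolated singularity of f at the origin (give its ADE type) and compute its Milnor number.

Type D_4, Milnor number mu = 4.

The Hessian of f at 0 has rank 0. Corank 2; j^3 = (s + t)*(2*s^2 + 2*s*t + t^2) splits into three distinct lines over C (the quadratic factor has nonzero discriminant), so D_4.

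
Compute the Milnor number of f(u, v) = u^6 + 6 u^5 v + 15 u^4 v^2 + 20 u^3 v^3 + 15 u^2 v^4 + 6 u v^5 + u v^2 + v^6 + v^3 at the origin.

7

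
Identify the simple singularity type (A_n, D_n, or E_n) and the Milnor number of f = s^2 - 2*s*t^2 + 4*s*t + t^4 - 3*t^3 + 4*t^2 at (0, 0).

Type A2, Milnor number mu = 2.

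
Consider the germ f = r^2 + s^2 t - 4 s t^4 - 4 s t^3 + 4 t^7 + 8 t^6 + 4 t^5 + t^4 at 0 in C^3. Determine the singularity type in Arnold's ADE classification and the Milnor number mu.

The Hessian of f at 0 has rank 1. Corank 2; j^3 = s^2*t has shape L^2 M (L != M), so D-series; mu = 5 gives D_5.

Type D5, Milnor number mu = 5.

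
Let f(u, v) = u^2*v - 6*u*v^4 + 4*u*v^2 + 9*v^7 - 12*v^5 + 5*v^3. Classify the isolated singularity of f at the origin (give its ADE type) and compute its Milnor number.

The Hessian of f at 0 is [[0, 0], [0, 0]] with rank 0, so corank 2. A Groebner basis of the Jacobian ideal J(f) in C{u,v} is {v^3, u^2 - v^2, u*v + 2*v^2}; counting standard monomials gives mu = 4. Corank 2; j^3 = v*(u^2 + 4*u*v + 5*v^2) splits into three distinct lines over C (the quadratic factor has nonzero discriminant), so D_4.

Type D4, Milnor number mu = 4.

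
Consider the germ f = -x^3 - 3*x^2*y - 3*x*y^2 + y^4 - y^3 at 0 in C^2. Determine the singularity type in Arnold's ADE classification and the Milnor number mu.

Type E6, Milnor number mu = 6.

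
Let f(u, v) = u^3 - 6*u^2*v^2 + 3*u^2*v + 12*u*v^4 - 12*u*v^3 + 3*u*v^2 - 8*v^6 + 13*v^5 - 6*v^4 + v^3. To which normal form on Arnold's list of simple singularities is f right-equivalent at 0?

The Hessian of f at 0 is [[0, 0], [0, 0]] with rank 0, so corank 2. A Groebner basis of the Jacobian ideal J(f) in C{u,v} is {v^4, u^3 + 3*u^2*v + 3*u^2/4 + 3*u*v/2 - 2*v^3 + 3*v^2/4, -u^2/4 + u*v^2 - u*v/2 + v^3 - v^2/4}; counting standard monomials gives mu = 8. Corank 2; j^3 = (u + v)^3 is a perfect cube, so E-series; the 5-jet and mu = 8 give E_8.

E_8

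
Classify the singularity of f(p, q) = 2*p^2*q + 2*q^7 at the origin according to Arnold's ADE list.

The Hessian of f at 0 has rank 0. Corank 2; j^3 = 2*p^2*q has shape L^2 M (L != M), so D-series; mu = 8 gives D_8.

D8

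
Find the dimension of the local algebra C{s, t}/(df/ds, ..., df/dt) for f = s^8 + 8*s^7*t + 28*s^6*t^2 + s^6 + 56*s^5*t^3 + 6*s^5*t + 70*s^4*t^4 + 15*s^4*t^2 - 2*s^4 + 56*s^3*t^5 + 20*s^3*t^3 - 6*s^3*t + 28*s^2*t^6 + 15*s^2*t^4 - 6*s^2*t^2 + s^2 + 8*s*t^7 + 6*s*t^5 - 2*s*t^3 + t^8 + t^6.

7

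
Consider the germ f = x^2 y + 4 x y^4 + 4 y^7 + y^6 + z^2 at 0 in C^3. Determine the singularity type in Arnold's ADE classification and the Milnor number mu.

Type D_7, Milnor number mu = 7.

The Hessian of f at 0 has rank 1. Corank 2; j^3 = x^2*y has shape L^2 M (L != M), so D-series; mu = 7 gives D_7.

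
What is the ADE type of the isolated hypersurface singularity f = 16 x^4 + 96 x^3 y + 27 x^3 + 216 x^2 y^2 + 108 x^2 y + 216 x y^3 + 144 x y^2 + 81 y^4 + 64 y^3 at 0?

The Hessian of f at 0 has rank 0. Corank 2; j^3 = (3*x + 4*y)^3 is a perfect cube, so E-series; the 4-jet and mu = 6 give E_6.

E_6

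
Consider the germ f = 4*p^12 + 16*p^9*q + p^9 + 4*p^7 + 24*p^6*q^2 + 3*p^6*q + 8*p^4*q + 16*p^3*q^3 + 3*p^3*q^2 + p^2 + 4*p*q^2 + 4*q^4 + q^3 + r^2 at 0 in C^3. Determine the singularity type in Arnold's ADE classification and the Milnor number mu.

The Hessian of f at 0 is [[2, 0, 0], [0, 0, 0], [0, 0, 2]] with rank 2, so corank 1. A Groebner basis of the Jacobian ideal J(f) in C{p,q,r} is {q^2, p, r}; counting standard monomials gives mu = 2. Corank 1: A-series; mu = 2 gives A_2.

Type A_2, Milnor number mu = 2.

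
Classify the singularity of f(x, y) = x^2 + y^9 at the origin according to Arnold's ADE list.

A_8

The Hessian of f at 0 has rank 1. Corank 1: A-series; mu = 8 gives A_8.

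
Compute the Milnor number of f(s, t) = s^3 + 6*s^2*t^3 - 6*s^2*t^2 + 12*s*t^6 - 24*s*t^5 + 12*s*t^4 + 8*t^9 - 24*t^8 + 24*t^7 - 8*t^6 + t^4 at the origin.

The Hessian of f at 0 has rank 0. Corank 2; j^3 = s^3 is a perfect cube, so E-series; the 4-jet and mu = 6 give E_6.

6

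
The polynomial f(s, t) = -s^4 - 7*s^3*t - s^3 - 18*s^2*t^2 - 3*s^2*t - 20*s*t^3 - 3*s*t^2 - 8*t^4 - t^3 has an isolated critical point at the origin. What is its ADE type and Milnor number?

The Hessian of f at 0 is [[0, 0], [0, 0]] with rank 0, so corank 2. A Groebner basis of the Jacobian ideal J(f) in C{s,t} is {3*s^2 + 6*s*t + t^4 + t^3 + 3*t^2, s^3 + 9*s^2 + 18*s*t + 4*t^3 + 9*t^2, s^2*t - 5*s^2 - 10*s*t - 8*t^3/3 - 5*t^2, 2*s^2 + s*t^2 + 4*s*t + 5*t^3/3 + 2*t^2}; counting standard monomials gives mu = 7. Corank 2; j^3 = -(s + t)^3 is a perfect cube, so E-series; the 4-jet and mu = 7 give E_7.

Type E_{7}, Milnor number mu = 7.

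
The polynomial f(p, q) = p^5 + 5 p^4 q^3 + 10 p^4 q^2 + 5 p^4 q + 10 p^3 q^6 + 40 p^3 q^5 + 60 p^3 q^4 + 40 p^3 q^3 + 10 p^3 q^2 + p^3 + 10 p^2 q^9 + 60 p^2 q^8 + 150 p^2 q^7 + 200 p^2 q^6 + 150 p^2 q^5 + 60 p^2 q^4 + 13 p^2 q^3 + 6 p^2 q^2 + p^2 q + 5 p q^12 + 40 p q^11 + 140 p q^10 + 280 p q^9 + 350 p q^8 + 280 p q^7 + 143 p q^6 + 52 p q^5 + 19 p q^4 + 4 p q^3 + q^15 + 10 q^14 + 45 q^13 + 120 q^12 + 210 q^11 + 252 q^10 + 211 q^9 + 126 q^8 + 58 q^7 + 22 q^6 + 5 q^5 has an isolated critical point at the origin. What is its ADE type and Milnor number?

Type D_6, Milnor number mu = 6.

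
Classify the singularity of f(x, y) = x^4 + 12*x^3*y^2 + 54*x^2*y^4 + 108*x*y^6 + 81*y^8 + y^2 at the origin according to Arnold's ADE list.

The Hessian of f at 0 has rank 1. Corank 1: A-series; mu = 3 gives A_3.

A3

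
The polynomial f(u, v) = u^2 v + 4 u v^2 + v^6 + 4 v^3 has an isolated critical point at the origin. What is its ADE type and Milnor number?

The Hessian of f at 0 has rank 0. Corank 2; j^3 = v*(u + 2*v)^2 has shape L^2 M (L != M), so D-series; mu = 7 gives D_7.

Type D_{7}, Milnor number mu = 7.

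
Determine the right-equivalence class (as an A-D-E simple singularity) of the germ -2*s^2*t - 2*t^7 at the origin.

D_8

The Hessian of f at 0 has rank 0. Corank 2; j^3 = -2*s^2*t has shape L^2 M (L != M), so D-series; mu = 8 gives D_8.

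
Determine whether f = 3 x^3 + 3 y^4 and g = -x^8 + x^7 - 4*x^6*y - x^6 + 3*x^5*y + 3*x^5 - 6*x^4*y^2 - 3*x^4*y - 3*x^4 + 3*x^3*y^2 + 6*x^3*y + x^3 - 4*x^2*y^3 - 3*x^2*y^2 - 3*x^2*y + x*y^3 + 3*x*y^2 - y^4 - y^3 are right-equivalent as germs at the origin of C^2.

The Hessian of f at 0 is [[0, 0], [0, 0]] with rank 0, so corank 2. A Groebner basis of the Jacobian ideal J(f) in C{x,y} is {y^3, x^2}; counting standard monomials gives mu = 6. Corank 2; j^3 = 3*x^3 is a perfect cube, so E-series; the 4-jet and mu = 6 give E_6. The Hessian of g at 0 is [[0, 0], [0, 0]] with rank 0, so corank 2. A Groebner basis of the Jacobian ideal J(g) in C{x,y} is {3*x^2/4 - 3*x*y/2 + y^4 + y^3/4 + 3*y^2/4, x^3 + 3*x^2/2 - 3*x*y - y^3/2 + 3*y^2/2, x^2*y + 5*x^2/4 - 5*x*y/2 - 7*y^3/12 + 5*y^2/4, 3*x^2/4 + x*y^2 - 3*x*y/2 - 3*y^3/4 + 3*y^2/4}; counting standard monomials gives mu = 7. Corank 2; j^3 = (x - y)^3 is a perfect cube, so E-series; the 4-jet and mu = 7 give E_7. f is E_6 but g is E_7, hence not right-equivalent.

No.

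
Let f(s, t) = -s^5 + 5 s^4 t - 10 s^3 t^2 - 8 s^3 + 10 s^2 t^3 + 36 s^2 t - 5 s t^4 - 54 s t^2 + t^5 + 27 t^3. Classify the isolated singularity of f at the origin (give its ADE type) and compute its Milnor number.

The Hessian of f at 0 is [[0, 0], [0, 0]] with rank 0, so corank 2. A Groebner basis of the Jacobian ideal J(f) in C{s,t} is {t^5, s*t^3 - 11*t^4/8, s^2 - 3*s*t + 9*t^2/4}; counting standard monomials gives mu = 8. Corank 2; j^3 = -(2*s - 3*t)^3 is a perfect cube, so E-series; the 5-jet and mu = 8 give E_8.

Type E_{8}, Milnor number mu = 8.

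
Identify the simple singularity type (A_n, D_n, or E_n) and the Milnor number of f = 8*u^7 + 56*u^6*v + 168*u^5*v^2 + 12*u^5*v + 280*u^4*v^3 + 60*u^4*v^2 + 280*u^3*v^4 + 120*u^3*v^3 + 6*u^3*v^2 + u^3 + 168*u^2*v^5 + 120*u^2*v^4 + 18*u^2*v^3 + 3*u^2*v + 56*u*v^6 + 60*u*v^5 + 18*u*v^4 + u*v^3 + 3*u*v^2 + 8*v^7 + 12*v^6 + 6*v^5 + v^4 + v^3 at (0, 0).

The Hessian of f at 0 has rank 0. Corank 2; j^3 = (u + v)^3 is a perfect cube, so E-series; the 4-jet and mu = 7 give E_7.

Type E7, Milnor number mu = 7.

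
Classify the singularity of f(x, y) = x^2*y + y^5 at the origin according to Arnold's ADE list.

D_{6}

The Hessian of f at 0 is [[0, 0], [0, 0]] with rank 0, so corank 2. A Groebner basis of the Jacobian ideal J(f) in C{x,y} is {x^2/5 + y^4, x^3, x*y}; counting standard monomials gives mu = 6. Corank 2; j^3 = x^2*y has shape L^2 M (L != M), so D-series; mu = 6 gives D_6.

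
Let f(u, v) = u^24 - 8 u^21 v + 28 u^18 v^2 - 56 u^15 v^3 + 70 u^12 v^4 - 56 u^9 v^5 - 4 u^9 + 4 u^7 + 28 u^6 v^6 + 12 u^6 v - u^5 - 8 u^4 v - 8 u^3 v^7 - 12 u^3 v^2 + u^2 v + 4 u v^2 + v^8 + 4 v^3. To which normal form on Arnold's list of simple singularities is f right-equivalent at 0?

The Hessian of f at 0 has rank 0. Corank 2; j^3 = v*(u + 2*v)^2 has shape L^2 M (L != M), so D-series; mu = 9 gives D_9.

D_{9}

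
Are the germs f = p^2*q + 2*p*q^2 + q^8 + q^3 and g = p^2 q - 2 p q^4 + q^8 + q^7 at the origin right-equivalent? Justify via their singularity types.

Yes.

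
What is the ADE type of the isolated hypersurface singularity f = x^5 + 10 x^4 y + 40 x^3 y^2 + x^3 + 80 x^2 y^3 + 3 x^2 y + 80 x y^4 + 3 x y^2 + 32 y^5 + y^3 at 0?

The Hessian of f at 0 has rank 0. Corank 2; j^3 = (x + y)^3 is a perfect cube, so E-series; the 5-jet and mu = 8 give E_8.

E_{8}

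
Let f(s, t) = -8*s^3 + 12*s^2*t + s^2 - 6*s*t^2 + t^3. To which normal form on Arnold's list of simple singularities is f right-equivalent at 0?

A2

The Hessian of f at 0 is [[2, 0], [0, 0]] with rank 1, so corank 1. A Groebner basis of the Jacobian ideal J(f) in C{s,t} is {t^2, s}; counting standard monomials gives mu = 2. Corank 1: A-series; mu = 2 gives A_2.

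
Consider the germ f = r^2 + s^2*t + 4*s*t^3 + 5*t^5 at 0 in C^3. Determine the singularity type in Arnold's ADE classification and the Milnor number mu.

Type D_{6}, Milnor number mu = 6.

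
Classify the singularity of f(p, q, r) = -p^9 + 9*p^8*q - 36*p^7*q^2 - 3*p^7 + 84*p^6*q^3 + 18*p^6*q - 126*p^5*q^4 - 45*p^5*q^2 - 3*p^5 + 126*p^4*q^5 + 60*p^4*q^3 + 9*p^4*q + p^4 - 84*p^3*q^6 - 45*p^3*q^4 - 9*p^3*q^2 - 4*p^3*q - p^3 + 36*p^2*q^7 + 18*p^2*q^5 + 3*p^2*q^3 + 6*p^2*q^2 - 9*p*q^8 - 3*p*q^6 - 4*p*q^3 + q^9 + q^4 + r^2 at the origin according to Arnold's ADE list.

The Hessian of f at 0 is [[0, 0, 0], [0, 0, 0], [0, 0, 2]] with rank 1, so corank 2. A Groebner basis of the Jacobian ideal J(f) in C{p,q,r} is {q^4, p*q^2 - q^3/3, p^2, r}; counting standard monomials gives mu = 6. Corank 2; j^3 = -p^3 is a perfect cube, so E-series; the 4-jet and mu = 6 give E_6.

E_6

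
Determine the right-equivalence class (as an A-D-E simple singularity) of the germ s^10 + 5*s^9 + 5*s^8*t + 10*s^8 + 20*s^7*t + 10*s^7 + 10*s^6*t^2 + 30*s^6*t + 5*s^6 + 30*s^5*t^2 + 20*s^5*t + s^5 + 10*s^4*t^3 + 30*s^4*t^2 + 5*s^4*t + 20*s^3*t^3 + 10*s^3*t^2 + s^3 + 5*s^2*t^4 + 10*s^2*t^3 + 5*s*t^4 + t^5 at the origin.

E_8

The Hessian of f at 0 has rank 0. Corank 2; j^3 = s^3 is a perfect cube, so E-series; the 5-jet and mu = 8 give E_8.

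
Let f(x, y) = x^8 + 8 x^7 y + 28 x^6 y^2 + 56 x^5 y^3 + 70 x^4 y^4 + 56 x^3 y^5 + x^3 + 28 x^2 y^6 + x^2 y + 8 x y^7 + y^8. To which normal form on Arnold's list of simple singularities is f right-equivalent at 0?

D_9

The Hessian of f at 0 is [[0, 0], [0, 0]] with rank 0, so corank 2. A Groebner basis of the Jacobian ideal J(f) in C{x,y} is {-x*y/8 + y^7, x*y^2, x^2 + x*y}; counting standard monomials gives mu = 9. Corank 2; j^3 = x^2*(x + y) has shape L^2 M (L != M), so D-series; mu = 9 gives D_9.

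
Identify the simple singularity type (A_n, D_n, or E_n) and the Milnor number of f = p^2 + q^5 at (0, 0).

Type A4, Milnor number mu = 4.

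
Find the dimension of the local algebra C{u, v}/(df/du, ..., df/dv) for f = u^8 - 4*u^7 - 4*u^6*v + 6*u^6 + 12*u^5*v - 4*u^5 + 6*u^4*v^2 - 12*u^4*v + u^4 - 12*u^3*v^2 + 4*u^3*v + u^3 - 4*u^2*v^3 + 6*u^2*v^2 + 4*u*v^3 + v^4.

6

The Hessian of f at 0 is [[0, 0], [0, 0]] with rank 0, so corank 2. A Groebner basis of the Jacobian ideal J(f) in C{u,v} is {v^4, u*v^2 + v^3/3, u^2}; counting standard monomials gives mu = 6. Corank 2; j^3 = u^3 is a perfect cube, so E-series; the 4-jet and mu = 6 give E_6.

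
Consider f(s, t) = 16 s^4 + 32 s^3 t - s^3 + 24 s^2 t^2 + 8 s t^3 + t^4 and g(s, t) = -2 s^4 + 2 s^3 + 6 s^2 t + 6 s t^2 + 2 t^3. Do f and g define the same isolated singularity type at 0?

Yes.

The Hessian of f at 0 has rank 0. Corank 2; j^3 = -s^3 is a perfect cube, so E-series; the 4-jet and mu = 6 give E_6. The Hessian of g at 0 has rank 0. Corank 2; j^3 = 2*(s + t)^3 is a perfect cube, so E-series; the 4-jet and mu = 6 give E_6. Both have type E_6, hence right-equivalent.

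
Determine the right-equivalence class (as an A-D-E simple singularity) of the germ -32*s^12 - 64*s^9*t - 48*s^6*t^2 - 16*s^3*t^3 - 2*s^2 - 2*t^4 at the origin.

The Hessian of f at 0 is [[-4, 0], [0, 0]] with rank 1, so corank 1. A Groebner basis of the Jacobian ideal J(f) in C{s,t} is {t^3, s}; counting standard monomials gives mu = 3. Corank 1: A-series; mu = 3 gives A_3.

A_{3}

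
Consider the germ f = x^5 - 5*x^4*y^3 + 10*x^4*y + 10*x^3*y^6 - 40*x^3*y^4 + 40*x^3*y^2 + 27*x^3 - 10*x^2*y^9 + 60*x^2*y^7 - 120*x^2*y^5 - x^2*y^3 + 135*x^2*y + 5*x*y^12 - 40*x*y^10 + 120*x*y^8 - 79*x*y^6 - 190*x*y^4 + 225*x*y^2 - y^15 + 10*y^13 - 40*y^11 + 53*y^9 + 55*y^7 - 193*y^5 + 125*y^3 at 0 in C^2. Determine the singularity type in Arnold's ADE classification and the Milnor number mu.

Type E_{8}, Milnor number mu = 8.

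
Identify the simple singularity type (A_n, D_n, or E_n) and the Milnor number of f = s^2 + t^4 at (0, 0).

The Hessian of f at 0 has rank 1. Corank 1: A-series; mu = 3 gives A_3.

Type A3, Milnor number mu = 3.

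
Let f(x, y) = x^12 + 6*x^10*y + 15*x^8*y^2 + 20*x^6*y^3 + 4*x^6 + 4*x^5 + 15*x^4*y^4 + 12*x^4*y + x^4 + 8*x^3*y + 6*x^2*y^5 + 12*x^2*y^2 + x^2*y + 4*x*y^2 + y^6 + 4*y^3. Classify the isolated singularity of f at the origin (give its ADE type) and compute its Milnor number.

Type D7, Milnor number mu = 7.

The Hessian of f at 0 is [[0, 0], [0, 0]] with rank 0, so corank 2. A Groebner basis of the Jacobian ideal J(f) in C{x,y} is {5*x^2/189 + 1789*x*y/12096 + y^4 + 509*y^3/1512 + 383*y^2/2016, x^3 + 32*x^2/63 + 131*x*y/126 + 4*y^3/63 + y^2/21, x^2*y + x*y/2 + y^2, -8*x^2/189 + x*y^2 - 509*x*y/1512 + 125*y^3/189 - 127*y^2/252}; counting standard monomials gives mu = 7. Corank 2; j^3 = y*(x + 2*y)^2 has shape L^2 M (L != M), so D-series; mu = 7 gives D_7.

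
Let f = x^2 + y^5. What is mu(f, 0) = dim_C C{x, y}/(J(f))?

4

The Hessian of f at 0 is [[2, 0], [0, 0]] with rank 1, so corank 1. A Groebner basis of the Jacobian ideal J(f) in C{x,y} is {y^4, x}; counting standard monomials gives mu = 4. Corank 1: A-series; mu = 4 gives A_4.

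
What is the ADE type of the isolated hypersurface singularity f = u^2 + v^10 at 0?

The Hessian of f at 0 has rank 1. Corank 1: A-series; mu = 9 gives A_9.

A_{9}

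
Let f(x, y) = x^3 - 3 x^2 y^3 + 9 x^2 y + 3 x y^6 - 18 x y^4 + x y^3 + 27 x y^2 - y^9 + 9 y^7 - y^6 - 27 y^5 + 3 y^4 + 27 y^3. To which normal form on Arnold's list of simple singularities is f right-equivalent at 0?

E_7

The Hessian of f at 0 is [[0, 0], [0, 0]] with rank 0, so corank 2. A Groebner basis of the Jacobian ideal J(f) in C{x,y} is {x^3 + 9*x^2*y + 162*x^2 + 972*x*y + 1458*y^2, -9*x^2 + x*y^2 - 54*x*y - 81*y^2, 3*x^2 + 18*x*y + y^3 + 27*y^2}; counting standard monomials gives mu = 7. Corank 2; j^3 = (x + 3*y)^3 is a perfect cube, so E-series; the 4-jet and mu = 7 give E_7.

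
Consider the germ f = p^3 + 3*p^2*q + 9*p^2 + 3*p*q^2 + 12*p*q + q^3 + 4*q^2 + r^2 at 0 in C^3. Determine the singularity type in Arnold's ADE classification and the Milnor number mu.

Type A_2, Milnor number mu = 2.

The Hessian of f at 0 has rank 2. Corank 1: A-series; mu = 2 gives A_2.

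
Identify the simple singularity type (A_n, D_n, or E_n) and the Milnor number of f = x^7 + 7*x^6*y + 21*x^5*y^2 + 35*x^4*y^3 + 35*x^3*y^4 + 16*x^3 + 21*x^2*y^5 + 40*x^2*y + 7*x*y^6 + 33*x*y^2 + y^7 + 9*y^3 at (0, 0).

Type D8, Milnor number mu = 8.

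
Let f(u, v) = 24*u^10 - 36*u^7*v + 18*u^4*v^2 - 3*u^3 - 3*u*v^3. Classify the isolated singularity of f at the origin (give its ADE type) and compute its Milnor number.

The Hessian of f at 0 is [[0, 0], [0, 0]] with rank 0, so corank 2. A Groebner basis of the Jacobian ideal J(f) in C{u,v} is {u^3, u*v^2, 3*u^2 + v^3}; counting standard monomials gives mu = 7. Corank 2; j^3 = -3*u^3 is a perfect cube, so E-series; the 4-jet and mu = 7 give E_7.

Type E_{7}, Milnor number mu = 7.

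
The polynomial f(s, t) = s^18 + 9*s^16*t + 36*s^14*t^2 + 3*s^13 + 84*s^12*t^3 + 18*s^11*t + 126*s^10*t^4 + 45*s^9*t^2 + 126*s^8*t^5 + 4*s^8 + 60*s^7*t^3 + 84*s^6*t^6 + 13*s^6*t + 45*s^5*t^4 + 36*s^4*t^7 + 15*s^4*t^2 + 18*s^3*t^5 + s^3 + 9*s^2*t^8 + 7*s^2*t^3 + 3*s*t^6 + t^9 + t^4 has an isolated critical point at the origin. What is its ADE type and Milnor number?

The Hessian of f at 0 is [[0, 0], [0, 0]] with rank 0, so corank 2. A Groebner basis of the Jacobian ideal J(f) in C{s,t} is {t^3, s^2}; counting standard monomials gives mu = 6. Corank 2; j^3 = s^3 is a perfect cube, so E-series; the 4-jet and mu = 6 give E_6.

Type E_{6}, Milnor number mu = 6.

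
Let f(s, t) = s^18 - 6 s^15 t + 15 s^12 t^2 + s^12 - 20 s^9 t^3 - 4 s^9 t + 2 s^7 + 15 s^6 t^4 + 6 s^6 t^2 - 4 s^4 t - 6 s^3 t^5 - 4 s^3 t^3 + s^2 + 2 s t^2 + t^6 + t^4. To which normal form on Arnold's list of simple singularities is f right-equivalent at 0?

A_{5}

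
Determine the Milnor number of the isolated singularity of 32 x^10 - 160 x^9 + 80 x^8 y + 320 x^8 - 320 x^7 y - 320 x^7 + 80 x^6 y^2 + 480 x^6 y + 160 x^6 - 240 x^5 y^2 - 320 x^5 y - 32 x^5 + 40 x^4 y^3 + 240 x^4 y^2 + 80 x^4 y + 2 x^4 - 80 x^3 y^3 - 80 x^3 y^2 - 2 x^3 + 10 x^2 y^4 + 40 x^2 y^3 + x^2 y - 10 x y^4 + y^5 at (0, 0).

6

The Hessian of f at 0 is [[0, 0], [0, 0]] with rank 0, so corank 2. A Groebner basis of the Jacobian ideal J(f) in C{x,y} is {x*y/10 + y^4, x*y^2, x^2 - x*y/2}; counting standard monomials gives mu = 6. Corank 2; j^3 = -x^2*(2*x - y) has shape L^2 M (L != M), so D-series; mu = 6 gives D_6.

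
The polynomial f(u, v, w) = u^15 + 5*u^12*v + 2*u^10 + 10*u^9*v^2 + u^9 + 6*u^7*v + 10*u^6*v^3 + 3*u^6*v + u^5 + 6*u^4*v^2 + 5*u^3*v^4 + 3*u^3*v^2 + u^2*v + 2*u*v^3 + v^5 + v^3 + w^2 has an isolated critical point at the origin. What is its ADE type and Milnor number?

The Hessian of f at 0 has rank 1. Corank 2; j^3 = v*(u^2 + v^2) splits into three distinct lines over C (the quadratic factor has nonzero discriminant), so D_4.

Type D_{4}, Milnor number mu = 4.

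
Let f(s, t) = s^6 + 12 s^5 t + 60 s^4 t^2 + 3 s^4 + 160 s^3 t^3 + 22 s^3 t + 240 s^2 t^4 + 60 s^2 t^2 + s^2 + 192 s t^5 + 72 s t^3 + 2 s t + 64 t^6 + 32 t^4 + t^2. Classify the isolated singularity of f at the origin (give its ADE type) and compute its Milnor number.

Type A_3, Milnor number mu = 3.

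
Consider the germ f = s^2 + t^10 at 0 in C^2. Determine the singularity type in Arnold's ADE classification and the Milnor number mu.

Type A9, Milnor number mu = 9.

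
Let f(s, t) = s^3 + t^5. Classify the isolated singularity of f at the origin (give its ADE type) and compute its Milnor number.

Type E8, Milnor number mu = 8.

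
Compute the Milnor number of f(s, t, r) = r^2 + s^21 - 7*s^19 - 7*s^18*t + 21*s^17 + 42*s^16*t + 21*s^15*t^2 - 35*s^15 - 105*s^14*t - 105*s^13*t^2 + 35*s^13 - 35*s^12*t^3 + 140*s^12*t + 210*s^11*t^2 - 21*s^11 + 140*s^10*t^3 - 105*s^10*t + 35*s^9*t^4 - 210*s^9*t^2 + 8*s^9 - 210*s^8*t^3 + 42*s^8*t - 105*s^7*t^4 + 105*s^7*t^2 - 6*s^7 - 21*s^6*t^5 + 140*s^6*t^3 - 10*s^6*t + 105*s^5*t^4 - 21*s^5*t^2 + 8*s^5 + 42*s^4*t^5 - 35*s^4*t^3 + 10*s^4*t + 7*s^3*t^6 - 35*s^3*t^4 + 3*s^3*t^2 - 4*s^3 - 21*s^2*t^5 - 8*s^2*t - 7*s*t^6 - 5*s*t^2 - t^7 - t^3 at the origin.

8

The Hessian of f at 0 is [[0, 0, 0], [0, 0, 0], [0, 0, 2]] with rank 1, so corank 2. A Groebner basis of the Jacobian ideal J(f) in C{s,t,r} is {-40*s^2/3 + s*t^3 - 64*s*t/3 - 22*t^2/3, 64*s^2/3 + 112*s*t/3 + t^4 + 40*t^2/3, s^3 - 3*s*t^2/4 - t^3/4, s^2*t + s*t^2 + t^3/4, r}; counting standard monomials gives mu = 8. Corank 2; j^3 = -(s + t)*(2*s + t)^2 has shape L^2 M (L != M), so D-series; mu = 8 gives D_8.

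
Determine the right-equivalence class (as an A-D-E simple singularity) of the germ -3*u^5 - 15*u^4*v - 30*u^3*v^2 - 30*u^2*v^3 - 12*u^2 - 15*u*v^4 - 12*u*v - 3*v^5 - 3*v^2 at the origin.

The Hessian of f at 0 is [[-24, -12], [-12, -6]] with rank 1, so corank 1. A Groebner basis of the Jacobian ideal J(f) in C{u,v} is {v^4, u + v/2}; counting standard monomials gives mu = 4. Corank 1: A-series; mu = 4 gives A_4.

A4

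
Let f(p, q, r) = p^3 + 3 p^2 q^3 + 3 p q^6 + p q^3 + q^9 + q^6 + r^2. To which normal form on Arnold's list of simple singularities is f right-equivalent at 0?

The Hessian of f at 0 is [[0, 0, 0], [0, 0, 0], [0, 0, 2]] with rank 1, so corank 2. A Groebner basis of the Jacobian ideal J(f) in C{p,q,r} is {p^3, p*q^2, 3*p^2 + q^3, r}; counting standard monomials gives mu = 7. Corank 2; j^3 = p^3 is a perfect cube, so E-series; the 4-jet and mu = 7 give E_7.

E_7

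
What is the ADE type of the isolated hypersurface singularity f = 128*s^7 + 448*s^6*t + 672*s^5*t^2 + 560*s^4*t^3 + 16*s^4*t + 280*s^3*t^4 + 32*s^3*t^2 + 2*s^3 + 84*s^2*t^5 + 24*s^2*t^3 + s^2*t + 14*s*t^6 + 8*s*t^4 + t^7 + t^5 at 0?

D_{6}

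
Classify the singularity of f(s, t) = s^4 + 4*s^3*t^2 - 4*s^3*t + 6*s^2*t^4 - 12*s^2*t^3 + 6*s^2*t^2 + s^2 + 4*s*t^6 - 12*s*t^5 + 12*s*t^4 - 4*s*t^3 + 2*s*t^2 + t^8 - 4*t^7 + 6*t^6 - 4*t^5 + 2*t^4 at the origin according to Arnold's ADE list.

A_3

The Hessian of f at 0 has rank 1. Corank 1: A-series; mu = 3 gives A_3.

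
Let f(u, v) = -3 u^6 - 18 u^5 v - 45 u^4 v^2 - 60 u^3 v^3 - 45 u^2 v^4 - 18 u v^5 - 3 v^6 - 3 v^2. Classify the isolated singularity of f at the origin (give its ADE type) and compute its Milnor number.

The Hessian of f at 0 is [[0, 0], [0, -6]] with rank 1, so corank 1. A Groebner basis of the Jacobian ideal J(f) in C{u,v} is {u^5, v}; counting standard monomials gives mu = 5. Corank 1: A-series; mu = 5 gives A_5.

Type A5, Milnor number mu = 5.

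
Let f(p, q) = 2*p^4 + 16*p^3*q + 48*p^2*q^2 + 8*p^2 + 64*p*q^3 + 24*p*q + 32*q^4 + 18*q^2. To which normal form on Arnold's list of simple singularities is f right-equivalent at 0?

A_{3}

The Hessian of f at 0 has rank 1. Corank 1: A-series; mu = 3 gives A_3.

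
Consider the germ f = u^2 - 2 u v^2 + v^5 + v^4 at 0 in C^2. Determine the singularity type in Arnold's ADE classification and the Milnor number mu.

Type A_4, Milnor number mu = 4.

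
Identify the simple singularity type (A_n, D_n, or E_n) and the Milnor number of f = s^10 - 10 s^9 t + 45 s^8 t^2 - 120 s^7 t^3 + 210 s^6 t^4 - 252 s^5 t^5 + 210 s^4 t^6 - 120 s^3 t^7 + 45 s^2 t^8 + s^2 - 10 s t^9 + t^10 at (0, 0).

The Hessian of f at 0 has rank 1. Corank 1: A-series; mu = 9 gives A_9.

Type A_{9}, Milnor number mu = 9.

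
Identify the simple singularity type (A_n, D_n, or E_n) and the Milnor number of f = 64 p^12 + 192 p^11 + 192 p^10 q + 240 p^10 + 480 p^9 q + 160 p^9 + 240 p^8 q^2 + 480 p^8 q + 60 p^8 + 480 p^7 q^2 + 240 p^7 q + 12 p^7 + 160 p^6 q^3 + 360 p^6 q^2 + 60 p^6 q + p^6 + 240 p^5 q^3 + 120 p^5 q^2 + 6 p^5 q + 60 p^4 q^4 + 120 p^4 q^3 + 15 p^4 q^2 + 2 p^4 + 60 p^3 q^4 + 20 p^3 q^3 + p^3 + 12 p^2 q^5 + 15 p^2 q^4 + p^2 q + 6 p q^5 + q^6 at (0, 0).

Type D_7, Milnor number mu = 7.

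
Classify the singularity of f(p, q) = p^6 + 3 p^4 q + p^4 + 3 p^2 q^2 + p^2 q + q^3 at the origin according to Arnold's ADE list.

D_{4}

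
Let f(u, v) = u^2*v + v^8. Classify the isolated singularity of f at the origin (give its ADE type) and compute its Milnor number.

The Hessian of f at 0 is [[0, 0], [0, 0]] with rank 0, so corank 2. A Groebner basis of the Jacobian ideal J(f) in C{u,v} is {u^2/8 + v^7, u^3, u*v}; counting standard monomials gives mu = 9. Corank 2; j^3 = u^2*v has shape L^2 M (L != M), so D-series; mu = 9 gives D_9.

Type D_9, Milnor number mu = 9.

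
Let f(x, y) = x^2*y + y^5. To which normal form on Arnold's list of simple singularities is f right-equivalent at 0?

The Hessian of f at 0 is [[0, 0], [0, 0]] with rank 0, so corank 2. A Groebner basis of the Jacobian ideal J(f) in C{x,y} is {x^2/5 + y^4, x^3, x*y}; counting standard monomials gives mu = 6. Corank 2; j^3 = x^2*y has shape L^2 M (L != M), so D-series; mu = 6 gives D_6.

D_6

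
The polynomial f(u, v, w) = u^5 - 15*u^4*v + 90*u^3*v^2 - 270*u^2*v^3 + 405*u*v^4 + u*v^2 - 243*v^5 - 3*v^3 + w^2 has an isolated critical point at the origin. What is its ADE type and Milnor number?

The Hessian of f at 0 is [[0, 0, 0], [0, 0, 0], [0, 0, 2]] with rank 1, so corank 2. A Groebner basis of the Jacobian ideal J(f) in C{u,v,w} is {u^4 + v^2/5, v^3, u*v - 3*v^2, w}; counting standard monomials gives mu = 6. Corank 2; j^3 = v^2*(u - 3*v) has shape L^2 M (L != M), so D-series; mu = 6 gives D_6.

Type D6, Milnor number mu = 6.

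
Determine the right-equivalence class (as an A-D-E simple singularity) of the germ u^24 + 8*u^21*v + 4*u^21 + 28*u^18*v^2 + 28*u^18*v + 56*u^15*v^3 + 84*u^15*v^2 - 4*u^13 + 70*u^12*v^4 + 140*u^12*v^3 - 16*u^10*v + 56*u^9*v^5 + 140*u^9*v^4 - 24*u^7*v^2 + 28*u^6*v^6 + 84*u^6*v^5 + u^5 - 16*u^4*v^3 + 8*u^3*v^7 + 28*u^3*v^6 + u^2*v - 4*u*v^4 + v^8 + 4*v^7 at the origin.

D9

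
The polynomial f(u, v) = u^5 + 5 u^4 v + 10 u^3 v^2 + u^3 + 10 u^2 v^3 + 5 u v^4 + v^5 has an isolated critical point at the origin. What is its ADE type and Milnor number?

The Hessian of f at 0 has rank 0. Corank 2; j^3 = u^3 is a perfect cube, so E-series; the 5-jet and mu = 8 give E_8.

Type E_{8}, Milnor number mu = 8.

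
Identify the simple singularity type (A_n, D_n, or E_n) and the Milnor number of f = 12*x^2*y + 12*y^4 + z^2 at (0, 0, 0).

Type D5, Milnor number mu = 5.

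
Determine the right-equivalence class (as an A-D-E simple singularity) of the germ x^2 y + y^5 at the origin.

The Hessian of f at 0 has rank 0. Corank 2; j^3 = x^2*y has shape L^2 M (L != M), so D-series; mu = 6 gives D_6.

D_{6}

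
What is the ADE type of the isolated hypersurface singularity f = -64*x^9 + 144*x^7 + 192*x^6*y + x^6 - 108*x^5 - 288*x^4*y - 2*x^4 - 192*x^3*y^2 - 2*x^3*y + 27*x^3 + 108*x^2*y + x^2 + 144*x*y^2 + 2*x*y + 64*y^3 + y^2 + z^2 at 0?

The Hessian of f at 0 is [[2, 2, 0], [2, 2, 0], [0, 0, 2]] with rank 2, so corank 1. A Groebner basis of the Jacobian ideal J(f) in C{x,y,z} is {y^2, x + y, z}; counting standard monomials gives mu = 2. Corank 1: A-series; mu = 2 gives A_2.

A_2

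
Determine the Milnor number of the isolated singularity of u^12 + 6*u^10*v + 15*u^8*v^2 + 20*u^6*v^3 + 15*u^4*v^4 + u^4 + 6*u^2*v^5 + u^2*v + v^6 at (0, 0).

The Hessian of f at 0 has rank 0. Corank 2; j^3 = u^2*v has shape L^2 M (L != M), so D-series; mu = 7 gives D_7.

7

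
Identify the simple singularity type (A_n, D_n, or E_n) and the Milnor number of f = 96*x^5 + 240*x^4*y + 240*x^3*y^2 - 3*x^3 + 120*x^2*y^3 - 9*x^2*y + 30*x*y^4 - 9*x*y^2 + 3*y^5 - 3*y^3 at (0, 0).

Type E_{8}, Milnor number mu = 8.

The Hessian of f at 0 is [[0, 0], [0, 0]] with rank 0, so corank 2. A Groebner basis of the Jacobian ideal J(f) in C{x,y} is {y^5, x*y^3 + 7*y^4/8, x^2 + 2*x*y + y^2}; counting standard monomials gives mu = 8. Corank 2; j^3 = -3*(x + y)^3 is a perfect cube, so E-series; the 5-jet and mu = 8 give E_8.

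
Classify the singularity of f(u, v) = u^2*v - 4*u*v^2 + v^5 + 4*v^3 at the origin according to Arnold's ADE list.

D_{6}

The Hessian of f at 0 has rank 0. Corank 2; j^3 = v*(u - 2*v)^2 has shape L^2 M (L != M), so D-series; mu = 6 gives D_6.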